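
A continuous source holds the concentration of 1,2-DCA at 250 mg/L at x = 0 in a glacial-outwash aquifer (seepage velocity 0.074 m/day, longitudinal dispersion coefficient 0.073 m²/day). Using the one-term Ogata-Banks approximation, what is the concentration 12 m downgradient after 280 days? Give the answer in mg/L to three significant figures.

228 mg/L

For a continuous step input, C/C₀ ≈ ½·erfc((x−vt)/(2√(Dt))).
vt = 0.074 × 280 = 20.72 m and 2√(Dt) = 2√(0.073 × 280) = 9.042 m.
Argument (x−vt)/(2√(Dt)) = (12 − 20.72)/9.042 = -0.9644; ½·erfc(-0.9644) = 0.9137.
C = 250 × 0.9137 = 228 mg/L.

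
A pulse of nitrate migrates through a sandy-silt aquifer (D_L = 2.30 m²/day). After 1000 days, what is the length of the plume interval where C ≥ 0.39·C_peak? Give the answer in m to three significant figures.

The plume is Gaussian with σ = √(2Dt) = √(2 × 2.30 × 1000) = 67.82 m.
C/C_peak = exp(−Δx²/(2σ²)) = 0.39 ⇒ Δx = σ·√(−2 ln 0.39) = 67.82 × 1.372 = 93.05 m.
Width = 2Δx = 186 m.

186 m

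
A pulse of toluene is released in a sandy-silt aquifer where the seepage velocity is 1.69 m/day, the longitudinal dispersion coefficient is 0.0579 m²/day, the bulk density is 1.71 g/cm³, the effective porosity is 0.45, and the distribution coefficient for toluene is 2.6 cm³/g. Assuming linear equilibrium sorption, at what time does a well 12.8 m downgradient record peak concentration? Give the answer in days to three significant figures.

Retardation factor R = 1 + ρ_b·K_d/n = 1 + 1.71 × 2.6/0.45 = 10.88.
Sorption retards both mechanisms: v_R = v/R = 0.1553 m/day, D_R = D/R = 0.005322 m²/day.
Peak time from v_R²t² + 2D_R t − x² = 0: t = (√(D_R² + v_R²x²) − D_R)/v_R².
√(D_R² + v_R²x²) = √(0.005322² + 0.1553² × 12.8²) = 1.988; v_R² = 0.02412.
t = (1.988 − 0.005322)/0.02412 = 82.2 days.

82.2 days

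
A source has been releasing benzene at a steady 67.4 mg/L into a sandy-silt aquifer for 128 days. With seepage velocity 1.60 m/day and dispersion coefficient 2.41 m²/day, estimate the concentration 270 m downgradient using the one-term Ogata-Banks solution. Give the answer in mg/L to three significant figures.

For a continuous step input, C/C₀ ≈ ½·erfc((x−vt)/(2√(Dt))).
vt = 1.60 × 128 = 204.8 m and 2√(Dt) = 2√(2.41 × 128) = 35.13 m.
Argument (x−vt)/(2√(Dt)) = (270 − 204.8)/35.13 = 1.856; ½·erfc(1.856) = 0.004335.
C = 67.4 × 0.004335 = 0.292 mg/L.

0.292 mg/L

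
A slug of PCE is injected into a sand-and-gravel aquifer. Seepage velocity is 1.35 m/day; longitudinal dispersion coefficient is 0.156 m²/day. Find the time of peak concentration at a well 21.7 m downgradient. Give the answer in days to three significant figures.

For the 1D instantaneous-source solution, setting ∂C/∂t = 0 at fixed x gives v²t² + 2Dt − x² = 0, so t = (√(D² + v²x²) − D)/v².
√(D² + v²x²) = √(0.156² + 1.35² × 21.7²) = 29.30; v² = 1.8225.
t = (29.30 − 0.156)/1.8225 = 16.0 days (vs. the pure-advection estimate x/v = 16.1 d).

16.0 days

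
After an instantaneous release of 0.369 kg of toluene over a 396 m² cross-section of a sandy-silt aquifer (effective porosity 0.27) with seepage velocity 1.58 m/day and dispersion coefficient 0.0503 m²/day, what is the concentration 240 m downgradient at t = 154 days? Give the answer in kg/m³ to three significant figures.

0.000245 kg/m³

For an instantaneous plane source, C(x,t) = M/(n_e·A·√(4πDt)) · exp(−(x−vt)²/(4Dt)), with n_e·A the pore (flow) area.
Plume center vt = 1.58 × 154 = 243.32 m, so the well at 240 m is 3.32 m upgradient of the peak.
√(4πDt) = 9.866 m, giving peak height M/(n_e·A·√(4πDt)) = 0.369/(0.27 × 396 × 9.866) = 0.0003498 kg/m³.
(x−vt)²/(4Dt) = (-3.32)²/(4 × 0.0503 × 154) = 0.3557; exp(−0.3557) = 0.7007.
C = 0.0003498 × 0.7007 = 0.000245 kg/m³.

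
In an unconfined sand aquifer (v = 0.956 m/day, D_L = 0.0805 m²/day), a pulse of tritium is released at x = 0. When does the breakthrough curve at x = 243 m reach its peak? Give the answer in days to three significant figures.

254 days

For the 1D instantaneous-source solution, setting ∂C/∂t = 0 at fixed x gives v²t² + 2Dt − x² = 0, so t = (√(D² + v²x²) − D)/v².
√(D² + v²x²) = √(0.0805² + 0.956² × 243²) = 232.3; v² = 0.913936.
t = (232.3 − 0.0805)/0.913936 = 254 days (vs. the pure-advection estimate x/v = 254 d).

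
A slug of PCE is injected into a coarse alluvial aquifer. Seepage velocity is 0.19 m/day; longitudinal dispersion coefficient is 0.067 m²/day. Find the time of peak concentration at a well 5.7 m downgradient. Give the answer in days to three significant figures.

For the 1D instantaneous-source solution, setting ∂C/∂t = 0 at fixed x gives v²t² + 2Dt − x² = 0, so t = (√(D² + v²x²) − D)/v².
√(D² + v²x²) = √(0.067² + 0.19² × 5.7²) = 1.085; v² = 0.0361.
t = (1.085 − 0.067)/0.0361 = 28.2 days (vs. the pure-advection estimate x/v = 30.0 d).

28.2 days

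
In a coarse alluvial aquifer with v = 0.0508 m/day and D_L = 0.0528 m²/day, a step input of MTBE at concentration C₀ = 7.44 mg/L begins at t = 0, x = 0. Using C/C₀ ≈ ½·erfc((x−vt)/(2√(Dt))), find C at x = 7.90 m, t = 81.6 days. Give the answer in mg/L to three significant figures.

0.747 mg/L

For a continuous step input, C/C₀ ≈ ½·erfc((x−vt)/(2√(Dt))).
vt = 0.0508 × 81.6 = 4.14528 m and 2√(Dt) = 2√(0.0528 × 81.6) = 4.151 m.
Argument (x−vt)/(2√(Dt)) = (7.90 − 4.14528)/4.151 = 0.9045; ½·erfc(0.9045) = 0.1004.
C = 7.44 × 0.1004 = 0.747 mg/L.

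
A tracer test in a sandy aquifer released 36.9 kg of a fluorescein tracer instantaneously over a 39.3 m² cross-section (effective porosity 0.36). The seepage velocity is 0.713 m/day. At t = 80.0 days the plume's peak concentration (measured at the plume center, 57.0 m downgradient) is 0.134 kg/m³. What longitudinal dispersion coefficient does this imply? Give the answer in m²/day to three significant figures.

0.377 m²/day

At the plume center C_max = M/(n_e·A·√(4πDt)), so D = M²/(4πt·(n_e·A·C_max)²).
n_e·A·C_max = 0.36 × 39.3 × 0.134 = 1.896 kg/m.
D = 36.9²/(4π × 80.0 × 1.896²) = 0.377 m²/day.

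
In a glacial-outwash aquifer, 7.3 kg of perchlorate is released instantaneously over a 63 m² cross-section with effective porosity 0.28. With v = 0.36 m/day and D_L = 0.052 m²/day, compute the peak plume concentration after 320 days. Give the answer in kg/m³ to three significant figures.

The peak of an instantaneous 1D plume sits at x = vt; there the Gaussian factor is 1 and C_max = M/(n_e·A·√(4πDt)), where n_e·A is the pore area the mass is dissolved in.
√(4πDt) = √(4π × 0.052 × 320) = 14.46 m, so C_max = 7.3/(0.28 × 63 × 14.46) = 0.0286 kg/m³.

0.0286 kg/m³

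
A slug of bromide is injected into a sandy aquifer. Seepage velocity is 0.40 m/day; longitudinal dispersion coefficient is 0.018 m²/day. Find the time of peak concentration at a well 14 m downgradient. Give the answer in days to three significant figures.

34.9 days

For the 1D instantaneous-source solution, setting ∂C/∂t = 0 at fixed x gives v²t² + 2Dt − x² = 0, so t = (√(D² + v²x²) − D)/v².
√(D² + v²x²) = √(0.018² + 0.40² × 14²) = 5.600; v² = 0.16.
t = (5.600 − 0.018)/0.16 = 34.9 days (vs. the pure-advection estimate x/v = 35.0 d).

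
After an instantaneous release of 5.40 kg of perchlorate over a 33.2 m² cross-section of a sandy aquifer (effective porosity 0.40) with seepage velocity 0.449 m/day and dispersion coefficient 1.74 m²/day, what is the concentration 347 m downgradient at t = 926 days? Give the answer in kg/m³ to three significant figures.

0.00137 kg/m³

For an instantaneous plane source, C(x,t) = M/(n_e·A·√(4πDt)) · exp(−(x−vt)²/(4Dt)), with n_e·A the pore (flow) area.
Plume center vt = 0.449 × 926 = 415.774 m, so the well at 347 m is 68.774 m upgradient of the peak.
√(4πDt) = 142.3 m, giving peak height M/(n_e·A·√(4πDt)) = 5.40/(0.40 × 33.2 × 142.3) = 0.002858 kg/m³.
(x−vt)²/(4Dt) = (-68.774)²/(4 × 1.74 × 926) = 0.7339; exp(−0.7339) = 0.4800.
C = 0.002858 × 0.4800 = 0.00137 kg/m³.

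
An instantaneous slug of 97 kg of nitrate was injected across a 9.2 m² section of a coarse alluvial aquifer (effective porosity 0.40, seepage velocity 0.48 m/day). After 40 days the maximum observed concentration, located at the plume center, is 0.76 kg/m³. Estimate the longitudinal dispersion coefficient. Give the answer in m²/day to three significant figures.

At the plume center C_max = M/(n_e·A·√(4πDt)), so D = M²/(4πt·(n_e·A·C_max)²).
n_e·A·C_max = 0.40 × 9.2 × 0.76 = 2.797 kg/m.
D = 97²/(4π × 40 × 2.797²) = 2.39 m²/day.

2.39 m²/day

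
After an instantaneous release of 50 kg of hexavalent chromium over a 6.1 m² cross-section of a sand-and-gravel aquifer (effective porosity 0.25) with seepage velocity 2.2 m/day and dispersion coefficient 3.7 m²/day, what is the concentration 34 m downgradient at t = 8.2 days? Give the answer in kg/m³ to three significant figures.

0.206 kg/m³

For an instantaneous plane source, C(x,t) = M/(n_e·A·√(4πDt)) · exp(−(x−vt)²/(4Dt)), with n_e·A the pore (flow) area.
Plume center vt = 2.2 × 8.2 = 18.04 m, so the well at 34 m is 15.96 m downgradient of the peak.
√(4πDt) = 19.53 m, giving peak height M/(n_e·A·√(4πDt)) = 50/(0.25 × 6.1 × 19.53) = 1.679 kg/m³.
(x−vt)²/(4Dt) = (15.96)²/(4 × 3.7 × 8.2) = 2.099; exp(−2.099) = 0.1226.
C = 1.679 × 0.1226 = 0.206 kg/m³.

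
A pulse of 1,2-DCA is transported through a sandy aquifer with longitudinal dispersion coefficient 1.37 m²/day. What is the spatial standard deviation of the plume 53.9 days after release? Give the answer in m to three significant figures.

Dispersive spreading gives a Gaussian with σ² = 2Dt; advection only shifts the center.
σ = √(2 × 1.37 × 53.9) = 12.2 m.

12.2 m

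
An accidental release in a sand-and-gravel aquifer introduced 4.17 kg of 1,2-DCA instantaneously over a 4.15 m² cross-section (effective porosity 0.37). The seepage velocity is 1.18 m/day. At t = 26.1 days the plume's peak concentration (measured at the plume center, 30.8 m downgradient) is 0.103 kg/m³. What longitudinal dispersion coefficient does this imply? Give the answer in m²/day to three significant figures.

At the plume center C_max = M/(n_e·A·√(4πDt)), so D = M²/(4πt·(n_e·A·C_max)²).
n_e·A·C_max = 0.37 × 4.15 × 0.103 = 0.1582 kg/m.
D = 4.17²/(4π × 26.1 × 0.1582²) = 2.12 m²/day.

2.12 m²/day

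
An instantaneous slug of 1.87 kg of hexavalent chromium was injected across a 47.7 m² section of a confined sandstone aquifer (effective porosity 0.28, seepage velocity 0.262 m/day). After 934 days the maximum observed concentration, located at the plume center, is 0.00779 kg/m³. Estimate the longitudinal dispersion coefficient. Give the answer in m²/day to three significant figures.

0.0275 m²/day

At the plume center C_max = M/(n_e·A·√(4πDt)), so D = M²/(4πt·(n_e·A·C_max)²).
n_e·A·C_max = 0.28 × 47.7 × 0.00779 = 0.1040 kg/m.
D = 1.87²/(4π × 934 × 0.1040²) = 0.0275 m²/day.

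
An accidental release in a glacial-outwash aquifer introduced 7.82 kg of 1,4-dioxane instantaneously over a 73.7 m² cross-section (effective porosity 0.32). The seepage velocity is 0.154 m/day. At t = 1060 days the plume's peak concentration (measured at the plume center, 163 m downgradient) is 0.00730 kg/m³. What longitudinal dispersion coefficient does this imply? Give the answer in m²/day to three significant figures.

At the plume center C_max = M/(n_e·A·√(4πDt)), so D = M²/(4πt·(n_e·A·C_max)²).
n_e·A·C_max = 0.32 × 73.7 × 0.00730 = 0.1722 kg/m.
D = 7.82²/(4π × 1060 × 0.1722²) = 0.155 m²/day.

0.155 m²/day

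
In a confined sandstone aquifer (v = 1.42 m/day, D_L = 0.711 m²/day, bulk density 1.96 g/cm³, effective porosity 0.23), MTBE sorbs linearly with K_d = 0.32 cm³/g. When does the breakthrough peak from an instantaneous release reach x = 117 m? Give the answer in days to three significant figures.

Retardation factor R = 1 + ρ_b·K_d/n = 1 + 1.96 × 0.32/0.23 = 3.727.
Sorption retards both mechanisms: v_R = v/R = 0.3810 m/day, D_R = D/R = 0.1908 m²/day.
Peak time from v_R²t² + 2D_R t − x² = 0: t = (√(D_R² + v_R²x²) − D_R)/v_R².
√(D_R² + v_R²x²) = √(0.1908² + 0.3810² × 117²) = 44.58; v_R² = 0.1452.
t = (44.58 − 0.1908)/0.1452 = 306 days.

306 days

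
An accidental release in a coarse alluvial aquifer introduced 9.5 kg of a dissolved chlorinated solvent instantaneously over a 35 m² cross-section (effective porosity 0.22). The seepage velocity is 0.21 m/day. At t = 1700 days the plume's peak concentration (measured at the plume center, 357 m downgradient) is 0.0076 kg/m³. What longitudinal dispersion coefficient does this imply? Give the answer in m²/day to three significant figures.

1.23 m²/day

At the plume center C_max = M/(n_e·A·√(4πDt)), so D = M²/(4πt·(n_e·A·C_max)²).
n_e·A·C_max = 0.22 × 35 × 0.0076 = 0.05852 kg/m.
D = 9.5²/(4π × 1700 × 0.05852²) = 1.23 m²/day.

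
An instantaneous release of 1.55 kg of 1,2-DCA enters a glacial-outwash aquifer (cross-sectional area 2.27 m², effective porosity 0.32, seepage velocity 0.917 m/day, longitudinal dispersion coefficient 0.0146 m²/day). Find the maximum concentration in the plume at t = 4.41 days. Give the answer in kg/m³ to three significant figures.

2.37 kg/m³

The peak of an instantaneous 1D plume sits at x = vt; there the Gaussian factor is 1 and C_max = M/(n_e·A·√(4πDt)), where n_e·A is the pore area the mass is dissolved in.
√(4πDt) = √(4π × 0.0146 × 4.41) = 0.8995 m, so C_max = 1.55/(0.32 × 2.27 × 0.8995) = 2.37 kg/m³.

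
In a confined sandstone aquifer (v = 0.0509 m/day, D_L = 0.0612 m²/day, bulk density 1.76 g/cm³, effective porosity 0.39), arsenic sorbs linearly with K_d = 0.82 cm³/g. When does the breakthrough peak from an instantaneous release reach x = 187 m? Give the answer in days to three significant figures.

Retardation factor R = 1 + ρ_b·K_d/n = 1 + 1.76 × 0.82/0.39 = 4.701.
Sorption retards both mechanisms: v_R = v/R = 0.01083 m/day, D_R = D/R = 0.01302 m²/day.
Peak time from v_R²t² + 2D_R t − x² = 0: t = (√(D_R² + v_R²x²) − D_R)/v_R².
√(D_R² + v_R²x²) = √(0.01302² + 0.01083² × 187²) = 2.025; v_R² = 0.0001173.
t = (2.025 − 0.01302)/0.0001173 = 17200 days.

17200 days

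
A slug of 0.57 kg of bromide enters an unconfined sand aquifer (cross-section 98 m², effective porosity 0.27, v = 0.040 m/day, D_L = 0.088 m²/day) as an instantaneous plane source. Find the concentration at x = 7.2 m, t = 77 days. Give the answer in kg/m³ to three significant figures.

For an instantaneous plane source, C(x,t) = M/(n_e·A·√(4πDt)) · exp(−(x−vt)²/(4Dt)), with n_e·A the pore (flow) area.
Plume center vt = 0.040 × 77 = 3.08 m, so the well at 7.2 m is 4.12 m downgradient of the peak.
√(4πDt) = 9.228 m, giving peak height M/(n_e·A·√(4πDt)) = 0.57/(0.27 × 98 × 9.228) = 0.002334 kg/m³.
(x−vt)²/(4Dt) = (4.12)²/(4 × 0.088 × 77) = 0.6263; exp(−0.6263) = 0.5346.
C = 0.002334 × 0.5346 = 0.00125 kg/m³.

0.00125 kg/m³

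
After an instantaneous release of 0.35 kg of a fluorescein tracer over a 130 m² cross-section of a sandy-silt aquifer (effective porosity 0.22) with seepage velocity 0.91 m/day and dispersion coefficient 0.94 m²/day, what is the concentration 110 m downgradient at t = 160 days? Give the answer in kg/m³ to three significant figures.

For an instantaneous plane source, C(x,t) = M/(n_e·A·√(4πDt)) · exp(−(x−vt)²/(4Dt)), with n_e·A the pore (flow) area.
Plume center vt = 0.91 × 160 = 145.6 m, so the well at 110 m is 35.6 m upgradient of the peak.
√(4πDt) = 43.47 m, giving peak height M/(n_e·A·√(4πDt)) = 0.35/(0.22 × 130 × 43.47) = 0.0002815 kg/m³.
(x−vt)²/(4Dt) = (-35.6)²/(4 × 0.94 × 160) = 2.107; exp(−2.107) = 0.1216.
C = 0.0002815 × 0.1216 = 3.42e-05 kg/m³.

3.42e-05 kg/m³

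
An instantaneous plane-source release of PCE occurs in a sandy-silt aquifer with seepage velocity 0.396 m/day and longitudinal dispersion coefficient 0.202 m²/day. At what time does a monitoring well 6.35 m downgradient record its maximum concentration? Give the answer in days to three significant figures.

14.8 days

For the 1D instantaneous-source solution, setting ∂C/∂t = 0 at fixed x gives v²t² + 2Dt − x² = 0, so t = (√(D² + v²x²) − D)/v².
√(D² + v²x²) = √(0.202² + 0.396² × 6.35²) = 2.523; v² = 0.156816.
t = (2.523 − 0.202)/0.156816 = 14.8 days (vs. the pure-advection estimate x/v = 16.0 d).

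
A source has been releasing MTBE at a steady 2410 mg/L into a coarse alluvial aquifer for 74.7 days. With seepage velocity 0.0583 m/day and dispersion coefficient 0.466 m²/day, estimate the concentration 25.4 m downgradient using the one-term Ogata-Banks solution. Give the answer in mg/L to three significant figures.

14.1 mg/L

For a continuous step input, C/C₀ ≈ ½·erfc((x−vt)/(2√(Dt))).
vt = 0.0583 × 74.7 = 4.35501 m and 2√(Dt) = 2√(0.466 × 74.7) = 11.80 m.
Argument (x−vt)/(2√(Dt)) = (25.4 − 4.35501)/11.80 = 1.783; ½·erfc(1.783) = 0.005842.
C = 2410 × 0.005842 = 14.1 mg/L.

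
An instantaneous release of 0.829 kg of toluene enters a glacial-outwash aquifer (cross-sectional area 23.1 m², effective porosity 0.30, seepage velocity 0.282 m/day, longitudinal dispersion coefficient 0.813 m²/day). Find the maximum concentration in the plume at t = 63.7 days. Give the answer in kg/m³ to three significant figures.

0.00469 kg/m³

The peak of an instantaneous 1D plume sits at x = vt; there the Gaussian factor is 1 and C_max = M/(n_e·A·√(4πDt)), where n_e·A is the pore area the mass is dissolved in.
√(4πDt) = √(4π × 0.813 × 63.7) = 25.51 m, so C_max = 0.829/(0.30 × 23.1 × 25.51) = 0.00469 kg/m³.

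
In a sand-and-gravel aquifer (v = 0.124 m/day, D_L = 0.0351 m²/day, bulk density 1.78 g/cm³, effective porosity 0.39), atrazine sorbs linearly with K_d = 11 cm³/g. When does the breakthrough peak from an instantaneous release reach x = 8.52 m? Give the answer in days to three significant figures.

3400 days

Retardation factor R = 1 + ρ_b·K_d/n = 1 + 1.78 × 11/0.39 = 51.21.
Sorption retards both mechanisms: v_R = v/R = 0.002421 m/day, D_R = D/R = 0.0006854 m²/day.
Peak time from v_R²t² + 2D_R t − x² = 0: t = (√(D_R² + v_R²x²) − D_R)/v_R².
√(D_R² + v_R²x²) = √(0.0006854² + 0.002421² × 8.52²) = 0.02064; v_R² = 5.861e-06.
t = (0.02064 − 0.0006854)/5.861e-06 = 3400 days.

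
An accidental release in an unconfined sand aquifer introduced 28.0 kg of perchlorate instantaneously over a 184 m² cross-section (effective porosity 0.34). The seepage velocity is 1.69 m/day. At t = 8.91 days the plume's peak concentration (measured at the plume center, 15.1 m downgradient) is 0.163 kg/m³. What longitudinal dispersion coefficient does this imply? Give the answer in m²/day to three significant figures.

0.0673 m²/day

At the plume center C_max = M/(n_e·A·√(4πDt)), so D = M²/(4πt·(n_e·A·C_max)²).
n_e·A·C_max = 0.34 × 184 × 0.163 = 10.20 kg/m.
D = 28.0²/(4π × 8.91 × 10.20²) = 0.0673 m²/day.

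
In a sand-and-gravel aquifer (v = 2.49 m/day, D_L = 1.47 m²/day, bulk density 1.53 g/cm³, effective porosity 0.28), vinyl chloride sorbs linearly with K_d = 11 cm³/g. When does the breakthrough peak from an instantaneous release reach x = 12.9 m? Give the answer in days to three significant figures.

302 days

Retardation factor R = 1 + ρ_b·K_d/n = 1 + 1.53 × 11/0.28 = 61.11.
Sorption retards both mechanisms: v_R = v/R = 0.04075 m/day, D_R = D/R = 0.02405 m²/day.
Peak time from v_R²t² + 2D_R t − x² = 0: t = (√(D_R² + v_R²x²) − D_R)/v_R².
√(D_R² + v_R²x²) = √(0.02405² + 0.04075² × 12.9²) = 0.5262; v_R² = 0.001661.
t = (0.5262 − 0.02405)/0.001661 = 302 days.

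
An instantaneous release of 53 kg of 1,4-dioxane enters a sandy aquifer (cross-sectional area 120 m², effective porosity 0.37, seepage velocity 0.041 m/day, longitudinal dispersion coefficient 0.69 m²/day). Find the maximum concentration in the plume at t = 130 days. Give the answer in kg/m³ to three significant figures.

The peak of an instantaneous 1D plume sits at x = vt; there the Gaussian factor is 1 and C_max = M/(n_e·A·√(4πDt)), where n_e·A is the pore area the mass is dissolved in.
√(4πDt) = √(4π × 0.69 × 130) = 33.57 m, so C_max = 53/(0.37 × 120 × 33.57) = 0.0356 kg/m³.

0.0356 kg/m³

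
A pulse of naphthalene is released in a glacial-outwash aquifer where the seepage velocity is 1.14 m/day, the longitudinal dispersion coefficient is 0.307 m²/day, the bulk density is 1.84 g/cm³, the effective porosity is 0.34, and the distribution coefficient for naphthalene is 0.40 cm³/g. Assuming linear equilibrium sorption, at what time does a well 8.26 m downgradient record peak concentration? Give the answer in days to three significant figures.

Retardation factor R = 1 + ρ_b·K_d/n = 1 + 1.84 × 0.40/0.34 = 3.165.
Sorption retards both mechanisms: v_R = v/R = 0.3602 m/day, D_R = D/R = 0.09700 m²/day.
Peak time from v_R²t² + 2D_R t − x² = 0: t = (√(D_R² + v_R²x²) − D_R)/v_R².
√(D_R² + v_R²x²) = √(0.09700² + 0.3602² × 8.26²) = 2.977; v_R² = 0.1297.
t = (2.977 − 0.09700)/0.1297 = 22.2 days.

22.2 days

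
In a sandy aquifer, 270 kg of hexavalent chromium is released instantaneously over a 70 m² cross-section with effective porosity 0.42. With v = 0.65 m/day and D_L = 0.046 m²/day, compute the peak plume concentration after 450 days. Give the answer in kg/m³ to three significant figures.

The peak of an instantaneous 1D plume sits at x = vt; there the Gaussian factor is 1 and C_max = M/(n_e·A·√(4πDt)), where n_e·A is the pore area the mass is dissolved in.
√(4πDt) = √(4π × 0.046 × 450) = 16.13 m, so C_max = 270/(0.42 × 70 × 16.13) = 0.569 kg/m³.

0.569 kg/m³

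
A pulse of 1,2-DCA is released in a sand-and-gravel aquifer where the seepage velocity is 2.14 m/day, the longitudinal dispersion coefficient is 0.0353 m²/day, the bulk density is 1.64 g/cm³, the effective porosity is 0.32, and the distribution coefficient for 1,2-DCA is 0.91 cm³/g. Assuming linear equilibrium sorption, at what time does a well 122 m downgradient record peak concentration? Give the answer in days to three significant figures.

Retardation factor R = 1 + ρ_b·K_d/n = 1 + 1.64 × 0.91/0.32 = 5.664.
Sorption retards both mechanisms: v_R = v/R = 0.3778 m/day, D_R = D/R = 0.006232 m²/day.
Peak time from v_R²t² + 2D_R t − x² = 0: t = (√(D_R² + v_R²x²) − D_R)/v_R².
√(D_R² + v_R²x²) = √(0.006232² + 0.3778² × 122²) = 46.09; v_R² = 0.1427.
t = (46.09 − 0.006232)/0.1427 = 323 days.

323 days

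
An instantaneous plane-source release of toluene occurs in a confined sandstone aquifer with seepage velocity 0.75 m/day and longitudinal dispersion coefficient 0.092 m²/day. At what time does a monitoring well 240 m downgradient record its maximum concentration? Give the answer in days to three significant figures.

For the 1D instantaneous-source solution, setting ∂C/∂t = 0 at fixed x gives v²t² + 2Dt − x² = 0, so t = (√(D² + v²x²) − D)/v².
√(D² + v²x²) = √(0.092² + 0.75² × 240²) = 180.0; v² = 0.5625.
t = (180.0 − 0.092)/0.5625 = 320 days (vs. the pure-advection estimate x/v = 320 d).

320 days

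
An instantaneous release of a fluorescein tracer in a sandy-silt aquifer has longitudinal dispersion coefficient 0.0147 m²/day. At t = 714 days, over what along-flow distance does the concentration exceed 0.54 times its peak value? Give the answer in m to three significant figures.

10.2 m

The plume is Gaussian with σ = √(2Dt) = √(2 × 0.0147 × 714) = 4.582 m.
C/C_peak = exp(−Δx²/(2σ²)) = 0.54 ⇒ Δx = σ·√(−2 ln 0.54) = 4.582 × 1.110 = 5.086 m.
Width = 2Δx = 10.2 m.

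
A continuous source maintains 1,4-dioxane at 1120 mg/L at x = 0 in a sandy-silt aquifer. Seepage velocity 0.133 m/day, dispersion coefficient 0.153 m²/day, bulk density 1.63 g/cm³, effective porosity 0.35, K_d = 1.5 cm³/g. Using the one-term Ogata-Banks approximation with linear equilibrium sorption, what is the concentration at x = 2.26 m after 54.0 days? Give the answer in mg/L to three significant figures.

Retardation factor R = 1 + ρ_b·K_d/n = 1 + 1.63 × 1.5/0.35 = 7.986.
Sorption retards both mechanisms: v_R = v/R = 0.01665 m/day, D_R = D/R = 0.01916 m²/day.
v_R·t = 0.01665 × 54.0 = 0.8991 m; 2√(D_R t) = 2.034 m; argument = (2.26 − 0.8991)/2.034 = 0.6691.
C = C₀ × ½·erfc(0.6691) = 1120 × 0.1720 = 193 mg/L.

193 mg/L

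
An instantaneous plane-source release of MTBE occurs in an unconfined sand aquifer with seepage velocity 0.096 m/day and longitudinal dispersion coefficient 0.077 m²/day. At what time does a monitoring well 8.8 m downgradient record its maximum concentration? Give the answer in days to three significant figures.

83.7 days

For the 1D instantaneous-source solution, setting ∂C/∂t = 0 at fixed x gives v²t² + 2Dt − x² = 0, so t = (√(D² + v²x²) − D)/v².
√(D² + v²x²) = √(0.077² + 0.096² × 8.8²) = 0.8483; v² = 0.009216.
t = (0.8483 − 0.077)/0.009216 = 83.7 days (vs. the pure-advection estimate x/v = 91.7 d).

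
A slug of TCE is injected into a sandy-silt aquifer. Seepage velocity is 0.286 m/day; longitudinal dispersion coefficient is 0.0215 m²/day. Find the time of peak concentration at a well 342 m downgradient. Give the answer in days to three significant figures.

For the 1D instantaneous-source solution, setting ∂C/∂t = 0 at fixed x gives v²t² + 2Dt − x² = 0, so t = (√(D² + v²x²) − D)/v².
√(D² + v²x²) = √(0.0215² + 0.286² × 342²) = 97.81; v² = 0.081796.
t = (97.81 − 0.0215)/0.081796 = 1200 days (vs. the pure-advection estimate x/v = 1200 d).

1200 days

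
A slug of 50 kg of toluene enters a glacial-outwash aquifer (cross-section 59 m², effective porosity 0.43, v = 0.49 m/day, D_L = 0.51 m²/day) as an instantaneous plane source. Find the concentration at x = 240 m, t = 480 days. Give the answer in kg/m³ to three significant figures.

0.0347 kg/m³

For an instantaneous plane source, C(x,t) = M/(n_e·A·√(4πDt)) · exp(−(x−vt)²/(4Dt)), with n_e·A the pore (flow) area.
Plume center vt = 0.49 × 480 = 235.2 m, so the well at 240 m is 4.8 m downgradient of the peak.
√(4πDt) = 55.46 m, giving peak height M/(n_e·A·√(4πDt)) = 50/(0.43 × 59 × 55.46) = 0.03554 kg/m³.
(x−vt)²/(4Dt) = (4.8)²/(4 × 0.51 × 480) = 0.02353; exp(−0.02353) = 0.9767.
C = 0.03554 × 0.9767 = 0.0347 kg/m³.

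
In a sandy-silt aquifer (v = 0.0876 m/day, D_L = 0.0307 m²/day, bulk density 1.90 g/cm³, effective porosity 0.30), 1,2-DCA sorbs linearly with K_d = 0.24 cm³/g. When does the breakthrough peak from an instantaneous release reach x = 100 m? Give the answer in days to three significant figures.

2870 days

Retardation factor R = 1 + ρ_b·K_d/n = 1 + 1.90 × 0.24/0.30 = 2.520.
Sorption retards both mechanisms: v_R = v/R = 0.03476 m/day, D_R = D/R = 0.01218 m²/day.
Peak time from v_R²t² + 2D_R t − x² = 0: t = (√(D_R² + v_R²x²) − D_R)/v_R².
√(D_R² + v_R²x²) = √(0.01218² + 0.03476² × 100²) = 3.476; v_R² = 0.001208.
t = (3.476 − 0.01218)/0.001208 = 2870 days.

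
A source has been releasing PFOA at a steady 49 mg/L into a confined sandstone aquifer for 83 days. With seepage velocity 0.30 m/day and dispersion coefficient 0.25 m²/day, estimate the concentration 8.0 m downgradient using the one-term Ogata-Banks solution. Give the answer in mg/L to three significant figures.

48.8 mg/L

For a continuous step input, C/C₀ ≈ ½·erfc((x−vt)/(2√(Dt))).
vt = 0.30 × 83 = 24.9 m and 2√(Dt) = 2√(0.25 × 83) = 9.110 m.
Argument (x−vt)/(2√(Dt)) = (8.0 − 24.9)/9.110 = -1.855; ½·erfc(-1.855) = 0.9956.
C = 49 × 0.9956 = 48.8 mg/L.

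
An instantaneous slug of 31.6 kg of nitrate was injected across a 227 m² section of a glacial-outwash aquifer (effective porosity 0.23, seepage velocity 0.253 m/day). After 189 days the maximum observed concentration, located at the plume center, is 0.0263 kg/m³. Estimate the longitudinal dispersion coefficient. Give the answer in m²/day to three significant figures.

At the plume center C_max = M/(n_e·A·√(4πDt)), so D = M²/(4πt·(n_e·A·C_max)²).
n_e·A·C_max = 0.23 × 227 × 0.0263 = 1.373 kg/m.
D = 31.6²/(4π × 189 × 1.373²) = 0.223 m²/day.

0.223 m²/day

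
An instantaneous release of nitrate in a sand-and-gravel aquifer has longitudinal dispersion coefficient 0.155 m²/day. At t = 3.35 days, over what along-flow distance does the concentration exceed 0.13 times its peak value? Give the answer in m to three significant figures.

The plume is Gaussian with σ = √(2Dt) = √(2 × 0.155 × 3.35) = 1.019 m.
C/C_peak = exp(−Δx²/(2σ²)) = 0.13 ⇒ Δx = σ·√(−2 ln 0.13) = 1.019 × 2.020 = 2.058 m.
Width = 2Δx = 4.12 m.

4.12 m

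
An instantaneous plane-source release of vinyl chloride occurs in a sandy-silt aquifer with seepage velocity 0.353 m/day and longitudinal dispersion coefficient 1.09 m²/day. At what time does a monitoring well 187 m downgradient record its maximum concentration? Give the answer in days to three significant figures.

521 days

For the 1D instantaneous-source solution, setting ∂C/∂t = 0 at fixed x gives v²t² + 2Dt − x² = 0, so t = (√(D² + v²x²) − D)/v².
√(D² + v²x²) = √(1.09² + 0.353² × 187²) = 66.02; v² = 0.124609.
t = (66.02 − 1.09)/0.124609 = 521 days (vs. the pure-advection estimate x/v = 530 d).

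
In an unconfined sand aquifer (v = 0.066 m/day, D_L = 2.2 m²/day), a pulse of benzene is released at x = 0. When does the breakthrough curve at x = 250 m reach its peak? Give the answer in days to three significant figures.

For the 1D instantaneous-source solution, setting ∂C/∂t = 0 at fixed x gives v²t² + 2Dt − x² = 0, so t = (√(D² + v²x²) − D)/v².
√(D² + v²x²) = √(2.2² + 0.066² × 250²) = 16.65; v² = 0.004356.
t = (16.65 − 2.2)/0.004356 = 3320 days (vs. the pure-advection estimate x/v = 3790 d).

3320 days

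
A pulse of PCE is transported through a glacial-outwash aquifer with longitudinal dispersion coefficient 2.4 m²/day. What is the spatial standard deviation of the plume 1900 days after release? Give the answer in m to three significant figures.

95.5 m

Dispersive spreading gives a Gaussian with σ² = 2Dt; advection only shifts the center.
σ = √(2 × 2.4 × 1900) = 95.5 m.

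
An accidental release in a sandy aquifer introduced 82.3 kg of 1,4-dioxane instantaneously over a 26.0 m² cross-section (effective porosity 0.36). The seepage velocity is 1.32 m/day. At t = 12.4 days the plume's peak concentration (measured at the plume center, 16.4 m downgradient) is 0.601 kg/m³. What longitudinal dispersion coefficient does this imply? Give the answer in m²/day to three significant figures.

1.37 m²/day

At the plume center C_max = M/(n_e·A·√(4πDt)), so D = M²/(4πt·(n_e·A·C_max)²).
n_e·A·C_max = 0.36 × 26.0 × 0.601 = 5.625 kg/m.
D = 82.3²/(4π × 12.4 × 5.625²) = 1.37 m²/day.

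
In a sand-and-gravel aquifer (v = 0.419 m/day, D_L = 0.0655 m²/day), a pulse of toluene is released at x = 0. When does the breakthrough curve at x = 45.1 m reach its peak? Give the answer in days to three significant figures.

107 days

For the 1D instantaneous-source solution, setting ∂C/∂t = 0 at fixed x gives v²t² + 2Dt − x² = 0, so t = (√(D² + v²x²) − D)/v².
√(D² + v²x²) = √(0.0655² + 0.419² × 45.1²) = 18.90; v² = 0.175561.
t = (18.90 − 0.0655)/0.175561 = 107 days (vs. the pure-advection estimate x/v = 108 d).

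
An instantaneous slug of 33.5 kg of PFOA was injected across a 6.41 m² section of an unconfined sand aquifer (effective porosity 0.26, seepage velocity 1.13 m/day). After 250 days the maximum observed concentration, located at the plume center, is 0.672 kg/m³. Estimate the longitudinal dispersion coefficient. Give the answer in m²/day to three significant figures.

At the plume center C_max = M/(n_e·A·√(4πDt)), so D = M²/(4πt·(n_e·A·C_max)²).
n_e·A·C_max = 0.26 × 6.41 × 0.672 = 1.120 kg/m.
D = 33.5²/(4π × 250 × 1.120²) = 0.285 m²/day.

0.285 m²/day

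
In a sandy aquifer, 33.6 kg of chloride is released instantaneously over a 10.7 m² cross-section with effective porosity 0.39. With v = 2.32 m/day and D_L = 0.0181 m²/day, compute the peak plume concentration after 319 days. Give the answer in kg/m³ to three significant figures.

0.945 kg/m³

The peak of an instantaneous 1D plume sits at x = vt; there the Gaussian factor is 1 and C_max = M/(n_e·A·√(4πDt)), where n_e·A is the pore area the mass is dissolved in.
√(4πDt) = √(4π × 0.0181 × 319) = 8.518 m, so C_max = 33.6/(0.39 × 10.7 × 8.518) = 0.945 kg/m³.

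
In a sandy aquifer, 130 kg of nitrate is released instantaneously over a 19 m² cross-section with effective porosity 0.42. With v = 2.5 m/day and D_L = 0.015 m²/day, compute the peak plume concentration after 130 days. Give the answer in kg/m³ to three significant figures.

The peak of an instantaneous 1D plume sits at x = vt; there the Gaussian factor is 1 and C_max = M/(n_e·A·√(4πDt)), where n_e·A is the pore area the mass is dissolved in.
√(4πDt) = √(4π × 0.015 × 130) = 4.950 m, so C_max = 130/(0.42 × 19 × 4.950) = 3.29 kg/m³.

3.29 kg/m³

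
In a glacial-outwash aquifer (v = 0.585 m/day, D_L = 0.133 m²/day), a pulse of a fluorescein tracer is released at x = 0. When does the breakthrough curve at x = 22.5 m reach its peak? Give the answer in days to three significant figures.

38.1 days

For the 1D instantaneous-source solution, setting ∂C/∂t = 0 at fixed x gives v²t² + 2Dt − x² = 0, so t = (√(D² + v²x²) − D)/v².
√(D² + v²x²) = √(0.133² + 0.585² × 22.5²) = 13.16; v² = 0.342225.
t = (13.16 − 0.133)/0.342225 = 38.1 days (vs. the pure-advection estimate x/v = 38.5 d).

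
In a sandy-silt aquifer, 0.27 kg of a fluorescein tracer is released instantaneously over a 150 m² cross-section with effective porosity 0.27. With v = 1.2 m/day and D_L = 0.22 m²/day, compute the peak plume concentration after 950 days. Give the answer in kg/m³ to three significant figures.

0.000130 kg/m³

The peak of an instantaneous 1D plume sits at x = vt; there the Gaussian factor is 1 and C_max = M/(n_e·A·√(4πDt)), where n_e·A is the pore area the mass is dissolved in.
√(4πDt) = √(4π × 0.22 × 950) = 51.25 m, so C_max = 0.27/(0.27 × 150 × 51.25) = 0.000130 kg/m³.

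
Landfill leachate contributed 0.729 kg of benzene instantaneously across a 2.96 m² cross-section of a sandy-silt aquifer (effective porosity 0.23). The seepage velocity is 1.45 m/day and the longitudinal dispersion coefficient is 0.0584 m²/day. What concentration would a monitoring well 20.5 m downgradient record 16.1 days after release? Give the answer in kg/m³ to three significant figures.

For an instantaneous plane source, C(x,t) = M/(n_e·A·√(4πDt)) · exp(−(x−vt)²/(4Dt)), with n_e·A the pore (flow) area.
Plume center vt = 1.45 × 16.1 = 23.345 m, so the well at 20.5 m is 2.845 m upgradient of the peak.
√(4πDt) = 3.437 m, giving peak height M/(n_e·A·√(4πDt)) = 0.729/(0.23 × 2.96 × 3.437) = 0.3116 kg/m³.
(x−vt)²/(4Dt) = (-2.845)²/(4 × 0.0584 × 16.1) = 2.152; exp(−2.152) = 0.1163.
C = 0.3116 × 0.1163 = 0.0362 kg/m³.

0.0362 kg/m³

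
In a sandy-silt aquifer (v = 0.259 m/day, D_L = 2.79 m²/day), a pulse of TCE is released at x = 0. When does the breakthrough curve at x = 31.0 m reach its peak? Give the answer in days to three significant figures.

For the 1D instantaneous-source solution, setting ∂C/∂t = 0 at fixed x gives v²t² + 2Dt − x² = 0, so t = (√(D² + v²x²) − D)/v².
√(D² + v²x²) = √(2.79² + 0.259² × 31.0²) = 8.500; v² = 0.067081.
t = (8.500 − 2.79)/0.067081 = 85.1 days (vs. the pure-advection estimate x/v = 120 d).

85.1 days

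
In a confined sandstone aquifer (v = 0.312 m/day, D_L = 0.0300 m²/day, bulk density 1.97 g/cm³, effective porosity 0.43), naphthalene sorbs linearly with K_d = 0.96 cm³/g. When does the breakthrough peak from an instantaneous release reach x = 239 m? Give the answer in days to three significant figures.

Retardation factor R = 1 + ρ_b·K_d/n = 1 + 1.97 × 0.96/0.43 = 5.398.
Sorption retards both mechanisms: v_R = v/R = 0.05780 m/day, D_R = D/R = 0.005558 m²/day.
Peak time from v_R²t² + 2D_R t − x² = 0: t = (√(D_R² + v_R²x²) − D_R)/v_R².
√(D_R² + v_R²x²) = √(0.005558² + 0.05780² × 239²) = 13.81; v_R² = 0.003341.
t = (13.81 − 0.005558)/0.003341 = 4130 days.

4130 days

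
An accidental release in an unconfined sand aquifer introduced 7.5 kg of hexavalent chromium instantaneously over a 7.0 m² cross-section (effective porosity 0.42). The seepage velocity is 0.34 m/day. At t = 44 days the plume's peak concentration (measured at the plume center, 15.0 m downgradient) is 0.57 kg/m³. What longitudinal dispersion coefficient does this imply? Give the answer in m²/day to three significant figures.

At the plume center C_max = M/(n_e·A·√(4πDt)), so D = M²/(4πt·(n_e·A·C_max)²).
n_e·A·C_max = 0.42 × 7.0 × 0.57 = 1.676 kg/m.
D = 7.5²/(4π × 44 × 1.676²) = 0.0362 m²/day.

0.0362 m²/day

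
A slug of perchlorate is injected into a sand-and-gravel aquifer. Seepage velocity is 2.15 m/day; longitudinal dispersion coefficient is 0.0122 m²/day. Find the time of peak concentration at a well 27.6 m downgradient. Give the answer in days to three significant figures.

12.8 days

For the 1D instantaneous-source solution, setting ∂C/∂t = 0 at fixed x gives v²t² + 2Dt − x² = 0, so t = (√(D² + v²x²) − D)/v².
√(D² + v²x²) = √(0.0122² + 2.15² × 27.6²) = 59.34; v² = 4.6225.
t = (59.34 − 0.0122)/4.6225 = 12.8 days (vs. the pure-advection estimate x/v = 12.8 d).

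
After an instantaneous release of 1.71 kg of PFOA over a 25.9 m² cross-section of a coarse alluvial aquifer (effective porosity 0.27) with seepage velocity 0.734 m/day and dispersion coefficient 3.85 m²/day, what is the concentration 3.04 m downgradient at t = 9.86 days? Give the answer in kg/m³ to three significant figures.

For an instantaneous plane source, C(x,t) = M/(n_e·A·√(4πDt)) · exp(−(x−vt)²/(4Dt)), with n_e·A the pore (flow) area.
Plume center vt = 0.734 × 9.86 = 7.23724 m, so the well at 3.04 m is 4.19724 m upgradient of the peak.
√(4πDt) = 21.84 m, giving peak height M/(n_e·A·√(4πDt)) = 1.71/(0.27 × 25.9 × 21.84) = 0.01120 kg/m³.
(x−vt)²/(4Dt) = (-4.19724)²/(4 × 3.85 × 9.86) = 0.1160; exp(−0.1160) = 0.8905.
C = 0.01120 × 0.8905 = 0.00997 kg/m³.

0.00997 kg/m³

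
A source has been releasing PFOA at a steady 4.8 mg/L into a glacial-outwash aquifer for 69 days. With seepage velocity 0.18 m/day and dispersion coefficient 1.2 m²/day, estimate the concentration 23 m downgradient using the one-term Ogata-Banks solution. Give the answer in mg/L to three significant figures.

For a continuous step input, C/C₀ ≈ ½·erfc((x−vt)/(2√(Dt))).
vt = 0.18 × 69 = 12.42 m and 2√(Dt) = 2√(1.2 × 69) = 18.20 m.
Argument (x−vt)/(2√(Dt)) = (23 − 12.42)/18.20 = 0.5813; ½·erfc(0.5813) = 0.2055.
C = 4.8 × 0.2055 = 0.986 mg/L.

0.986 mg/L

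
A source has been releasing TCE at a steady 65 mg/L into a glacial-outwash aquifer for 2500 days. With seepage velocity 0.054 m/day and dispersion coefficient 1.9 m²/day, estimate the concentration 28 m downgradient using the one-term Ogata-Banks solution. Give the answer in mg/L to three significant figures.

56.2 mg/L

For a continuous step input, C/C₀ ≈ ½·erfc((x−vt)/(2√(Dt))).
vt = 0.054 × 2500 = 135 m and 2√(Dt) = 2√(1.9 × 2500) = 137.8 m.
Argument (x−vt)/(2√(Dt)) = (28 − 135)/137.8 = -0.7765; ½·erfc(-0.7765) = 0.8639.
C = 65 × 0.8639 = 56.2 mg/L.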